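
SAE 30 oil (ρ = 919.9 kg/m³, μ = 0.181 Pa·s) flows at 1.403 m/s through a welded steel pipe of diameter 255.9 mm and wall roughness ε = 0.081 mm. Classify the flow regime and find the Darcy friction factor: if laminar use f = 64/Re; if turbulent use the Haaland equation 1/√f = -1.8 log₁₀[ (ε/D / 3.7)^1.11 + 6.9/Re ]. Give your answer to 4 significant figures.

Re = ρVD/μ = 919.9·1.403·0.2559/0.181 = 1825.
Re < 2300 → laminar, so f = 64/Re = 0.03507 (roughness is irrelevant in laminar flow).

f ≈ 0.03507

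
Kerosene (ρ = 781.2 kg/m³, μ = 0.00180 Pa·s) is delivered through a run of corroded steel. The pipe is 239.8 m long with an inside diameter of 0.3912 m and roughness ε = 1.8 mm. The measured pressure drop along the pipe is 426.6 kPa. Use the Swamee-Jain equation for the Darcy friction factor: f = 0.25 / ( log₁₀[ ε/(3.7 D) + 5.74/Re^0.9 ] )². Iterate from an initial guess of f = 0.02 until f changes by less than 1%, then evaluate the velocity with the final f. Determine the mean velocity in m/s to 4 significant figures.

V ≈ 7.740 m/s

Rearranging Darcy-Weisbach: V = √(2·ΔP·D/(f·L·ρ)). With ε/D = 0.0018/0.3912 = 0.0046, iterate starting from f = 0.02:
  f = 0.02 → V = √(2·4.266e+05·0.3912/(0.02·239.8·781.2)) = 9.439 m/s; Re = ρVD/μ = 1.602e+06; f → 0.02972
  f = 0.02972 → V = 7.742 m/s; Re = 1.314e+06; f → 0.02974
Converged (Δf/f < 1%). With the final f = 0.02974: V = √(2·4.266e+05·0.3912/(0.02974·239.8·781.2)) = 7.74 m/s.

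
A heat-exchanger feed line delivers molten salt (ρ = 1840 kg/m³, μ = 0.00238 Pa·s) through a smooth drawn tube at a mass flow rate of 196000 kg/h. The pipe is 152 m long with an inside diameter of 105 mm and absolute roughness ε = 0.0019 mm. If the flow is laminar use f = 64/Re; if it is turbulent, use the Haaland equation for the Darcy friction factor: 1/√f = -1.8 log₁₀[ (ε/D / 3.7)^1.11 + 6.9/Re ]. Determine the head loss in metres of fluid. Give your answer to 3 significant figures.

h_f ≈ 12.7 m

ṁ = 196000 kg/h = 196000/3600 = 54.44 kg/s.
A = πD²/4 = π(0.105)²/4 = 0.008659 m²; mean velocity V = ṁ/(ρA) = 54.44/(1840 · 0.008659) = 3.417 m/s.
Reynolds number Re = ρVD/μ = 1840 · 3.417 · 0.105 / 0.00238 = 2.774e+05.
Re > 4000 → turbulent. Relative roughness ε/D = 1.9e-06/0.105 = 1.81e-05. Haaland: 1/√f = -1.8 log₁₀[(1.81e-05/3.7)^1.11 + 6.9/2.774e+05] = -1.8 log₁₀[1.27e-06 + 2.49e-05] = 8.249, so f = 0.0147.
Darcy-Weisbach: ΔP = f(L/D)(ρV²/2) = 0.0147·(152/0.105)·(1840·3.417²/2) = 0.0147·1448·1.074e+04 = 2.286e+05 Pa.
Head loss h_f = ΔP/(ρg) = 2.286e+05/(1840·9.81) = 12.7 m.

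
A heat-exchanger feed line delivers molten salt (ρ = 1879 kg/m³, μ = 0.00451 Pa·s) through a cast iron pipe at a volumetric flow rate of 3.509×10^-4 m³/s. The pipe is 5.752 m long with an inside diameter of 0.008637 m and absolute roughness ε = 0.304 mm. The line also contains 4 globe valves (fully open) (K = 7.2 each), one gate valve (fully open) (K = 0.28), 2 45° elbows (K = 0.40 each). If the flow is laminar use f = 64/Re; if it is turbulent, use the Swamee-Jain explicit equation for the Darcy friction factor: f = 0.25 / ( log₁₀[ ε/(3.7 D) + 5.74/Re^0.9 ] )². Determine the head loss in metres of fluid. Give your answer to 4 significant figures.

Cross-sectional area A = πD²/4 = π(0.008637)²/4 = 5.859e-05 m²; mean velocity V = Q/A = 0.0003509/5.859e-05 = 5.989 m/s.
Reynolds number Re = ρVD/μ = 1879 · 5.989 · 0.008637 / 0.00451 = 2.155e+04.
Re > 4000 → turbulent. Relative roughness ε/D = 0.000304/0.008637 = 0.0352. Swamee-Jain: f = 0.25/(log₁₀[0.0352/3.7 + 5.74/2.155e+04^0.9])² = 0.25/(log₁₀[0.00951 + 0.000722])² = 0.25/(-1.99)² = 0.06314.
Total minor-loss coefficient ΣK = 4·7.2 + 1·0.28 + 2·0.4 = 29.9.
ΔP = [f·L/D + ΣK]·(ρV²/2) = [0.06314·5.752/0.008637 + 29.9]·(1879·5.989²/2) = [42.05 + 29.9]·3.37e+04 = 2.424e+06 Pa.
Head loss h_f = ΔP/(ρg) = 2.424e+06/(1879·9.81) = 131.5 m.

h_f ≈ 131.5 m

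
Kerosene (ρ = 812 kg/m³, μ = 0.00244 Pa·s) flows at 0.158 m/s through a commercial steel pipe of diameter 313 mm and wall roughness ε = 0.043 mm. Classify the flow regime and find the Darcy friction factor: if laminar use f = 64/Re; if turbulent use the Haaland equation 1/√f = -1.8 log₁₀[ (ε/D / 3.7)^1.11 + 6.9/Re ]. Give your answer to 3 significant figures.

f ≈ 0.0273

Re = ρVD/μ = 812·0.158·0.313/0.00244 = 1.646e+04.
Re > 4000 → turbulent. ε/D = 4.3e-05/0.313 = 0.000137; Haaland: 1/√f = -1.8 log₁₀[1.21e-05 + 0.000419] = 6.057, so f = 0.02725.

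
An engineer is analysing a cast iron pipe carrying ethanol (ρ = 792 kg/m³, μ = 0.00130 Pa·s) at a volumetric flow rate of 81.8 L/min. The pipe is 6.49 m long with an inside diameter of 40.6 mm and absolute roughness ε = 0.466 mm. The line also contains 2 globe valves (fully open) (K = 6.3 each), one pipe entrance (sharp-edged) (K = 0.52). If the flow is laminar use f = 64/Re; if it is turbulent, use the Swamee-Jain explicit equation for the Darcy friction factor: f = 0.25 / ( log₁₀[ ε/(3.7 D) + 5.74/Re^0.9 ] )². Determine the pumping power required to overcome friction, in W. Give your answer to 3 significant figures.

P ≈ 11.9 W

Q = 81.8 L/min = 81.8/60000 = 0.001363 m³/s.
Cross-sectional area A = πD²/4 = π(0.0406)²/4 = 0.001295 m²; mean velocity V = Q/A = 0.001363/0.001295 = 1.053 m/s.
Reynolds number Re = ρVD/μ = 792 · 1.053 · 0.0406 / 0.0013 = 2.605e+04.
Re > 4000 → turbulent. Relative roughness ε/D = 0.000466/0.0406 = 0.0115. Swamee-Jain: f = 0.25/(log₁₀[0.0115/3.7 + 5.74/2.605e+04^0.9])² = 0.25/(log₁₀[0.0031 + 0.000609])² = 0.25/(-2.43)² = 0.04232.
Total minor-loss coefficient ΣK = 2·6.3 + 1·0.52 = 13.1.
ΔP = [f·L/D + ΣK]·(ρV²/2) = [0.04232·6.49/0.0406 + 13.1]·(792·1.053²/2) = [6.765 + 13.1]·439.2 = 8733 Pa.
Pumping power P = QΔP = 0.001363·8733 = 11.91 W = 11.9 W.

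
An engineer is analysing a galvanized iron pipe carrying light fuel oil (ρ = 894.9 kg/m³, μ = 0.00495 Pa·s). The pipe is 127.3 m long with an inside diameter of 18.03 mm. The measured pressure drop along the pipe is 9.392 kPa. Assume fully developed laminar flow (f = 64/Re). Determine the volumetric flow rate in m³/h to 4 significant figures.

Q ≈ 0.1392 m³/h

For laminar flow, f = 64/Re with Re = ρVD/μ, so Darcy-Weisbach reduces to ΔP = 32μLV/D². Solving for V: V = ΔP·D²/(32μL) = 9392·(0.01803)²/(32·0.00495·127.3) = 0.1514 m/s.
Check: Re = ρVD/μ = 894.9·0.1514·0.01803/0.00495 = 493.5 < 2300, so the laminar assumption holds.
Q = V·A = 0.1514·(π/4·0.01803²) = 3.866e-05 m³/s = 0.1392 m³/h.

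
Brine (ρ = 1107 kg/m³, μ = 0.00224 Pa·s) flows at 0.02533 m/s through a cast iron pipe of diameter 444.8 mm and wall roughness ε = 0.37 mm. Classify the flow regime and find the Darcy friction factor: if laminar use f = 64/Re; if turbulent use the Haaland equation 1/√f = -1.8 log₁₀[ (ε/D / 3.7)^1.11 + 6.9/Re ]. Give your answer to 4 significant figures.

f ≈ 0.03730

Re = ρVD/μ = 1107·0.02533·0.4448/0.00224 = 5568.
Re > 4000 → turbulent. ε/D = 0.00037/0.4448 = 0.000832; Haaland: 1/√f = -1.8 log₁₀[8.92e-05 + 0.00124] = 5.178, so f = 0.0373.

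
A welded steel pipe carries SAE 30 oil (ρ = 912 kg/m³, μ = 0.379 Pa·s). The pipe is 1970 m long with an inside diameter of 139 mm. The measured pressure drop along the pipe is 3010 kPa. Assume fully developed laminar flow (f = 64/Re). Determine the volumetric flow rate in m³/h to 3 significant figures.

For laminar flow, f = 64/Re with Re = ρVD/μ, so Darcy-Weisbach reduces to ΔP = 32μLV/D². Solving for V: V = ΔP·D²/(32μL) = 3.01e+06·(0.139)²/(32·0.379·1970) = 2.434 m/s.
Check: Re = ρVD/μ = 912·2.434·0.139/0.379 = 814.2 < 2300, so the laminar assumption holds.
Q = V·A = 2.434·(π/4·0.139²) = 0.03694 m³/s = 133 m³/h.

Q ≈ 133 m³/h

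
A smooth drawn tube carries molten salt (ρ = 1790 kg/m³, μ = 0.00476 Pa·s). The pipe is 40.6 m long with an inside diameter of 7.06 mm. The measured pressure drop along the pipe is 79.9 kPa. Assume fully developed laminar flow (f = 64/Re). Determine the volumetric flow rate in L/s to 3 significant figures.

For laminar flow, f = 64/Re with Re = ρVD/μ, so Darcy-Weisbach reduces to ΔP = 32μLV/D². Solving for V: V = ΔP·D²/(32μL) = 7.99e+04·(0.00706)²/(32·0.00476·40.6) = 0.644 m/s.
Check: Re = ρVD/μ = 1790·0.644·0.00706/0.00476 = 1710 < 2300, so the laminar assumption holds.
Q = V·A = 0.644·(π/4·0.00706²) = 2.521e-05 m³/s = 0.0252 L/s.

Q ≈ 0.0252 L/s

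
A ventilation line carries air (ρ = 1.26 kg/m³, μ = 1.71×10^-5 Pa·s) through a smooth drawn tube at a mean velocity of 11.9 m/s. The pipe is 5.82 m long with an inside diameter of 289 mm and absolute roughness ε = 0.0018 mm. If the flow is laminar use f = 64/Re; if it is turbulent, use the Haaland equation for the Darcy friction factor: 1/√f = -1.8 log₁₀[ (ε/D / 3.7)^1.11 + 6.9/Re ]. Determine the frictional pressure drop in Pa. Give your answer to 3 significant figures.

ΔP ≈ 26.7 Pa

Reynolds number Re = ρVD/μ = 1.26 · 11.9 · 0.289 / 1.71e-05 = 2.534e+05.
Re > 4000 → turbulent. Relative roughness ε/D = 1.8e-06/0.289 = 6.23e-06. Haaland: 1/√f = -1.8 log₁₀[(6.23e-06/3.7)^1.11 + 6.9/2.534e+05] = -1.8 log₁₀[3.9e-07 + 2.72e-05] = 8.206, so f = 0.01485.
Darcy-Weisbach: ΔP = f(L/D)(ρV²/2) = 0.01485·(5.82/0.289)·(1.26·11.9²/2) = 0.01485·20.14·89.21 = 26.68 Pa.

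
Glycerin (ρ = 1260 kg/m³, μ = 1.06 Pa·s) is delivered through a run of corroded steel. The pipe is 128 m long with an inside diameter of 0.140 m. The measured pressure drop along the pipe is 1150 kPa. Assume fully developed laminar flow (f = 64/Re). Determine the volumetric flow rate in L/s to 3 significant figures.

Q ≈ 79.9 L/s

For laminar flow, f = 64/Re with Re = ρVD/μ, so Darcy-Weisbach reduces to ΔP = 32μLV/D². Solving for V: V = ΔP·D²/(32μL) = 1.15e+06·(0.14)²/(32·1.06·128) = 5.191 m/s.
Check: Re = ρVD/μ = 1260·5.191·0.14/1.06 = 863.9 < 2300, so the laminar assumption holds.
Q = V·A = 5.191·(π/4·0.14²) = 0.07992 m³/s = 79.9 L/s.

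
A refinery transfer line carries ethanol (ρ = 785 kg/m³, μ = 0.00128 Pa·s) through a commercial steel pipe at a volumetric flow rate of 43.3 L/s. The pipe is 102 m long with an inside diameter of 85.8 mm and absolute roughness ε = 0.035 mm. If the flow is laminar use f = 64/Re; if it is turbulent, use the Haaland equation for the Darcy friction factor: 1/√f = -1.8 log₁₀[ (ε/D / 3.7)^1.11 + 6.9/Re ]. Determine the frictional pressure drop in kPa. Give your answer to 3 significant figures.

Q = 43.3 L/s = 43.3/1000 = 0.0433 m³/s.
Cross-sectional area A = πD²/4 = π(0.0858)²/4 = 0.005782 m²; mean velocity V = Q/A = 0.0433/0.005782 = 7.489 m/s.
Reynolds number Re = ρVD/μ = 785 · 7.489 · 0.0858 / 0.00128 = 3.941e+05.
Re > 4000 → turbulent. Relative roughness ε/D = 3.5e-05/0.0858 = 0.000408. Haaland: 1/√f = -1.8 log₁₀[(0.000408/3.7)^1.11 + 6.9/3.941e+05] = -1.8 log₁₀[4.05e-05 + 1.75e-05] = 7.626, so f = 0.01719.
Darcy-Weisbach: ΔP = f(L/D)(ρV²/2) = 0.01719·(102/0.0858)·(785·7.489²/2) = 0.01719·1189·2.201e+04 = 4.5e+05 Pa.
ΔP = 4.5e+05 Pa = 450 kPa.

ΔP ≈ 450 kPa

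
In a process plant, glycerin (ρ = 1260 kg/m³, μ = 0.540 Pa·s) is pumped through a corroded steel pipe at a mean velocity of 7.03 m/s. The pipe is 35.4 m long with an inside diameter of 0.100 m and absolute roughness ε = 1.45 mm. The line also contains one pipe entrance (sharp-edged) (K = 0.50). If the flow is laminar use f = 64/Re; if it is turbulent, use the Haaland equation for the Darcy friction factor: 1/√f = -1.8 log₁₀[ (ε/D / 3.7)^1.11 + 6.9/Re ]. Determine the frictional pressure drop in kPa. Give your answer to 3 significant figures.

Reynolds number Re = ρVD/μ = 1260 · 7.03 · 0.1 / 0.54 = 1640.
Re < 2300 → laminar flow, so f = 64/Re = 64/1640 = 0.03902 (the turbulent correlation is not needed).
Total minor-loss coefficient ΣK = 1·0.5 = 0.5.
ΔP = [f·L/D + ΣK]·(ρV²/2) = [0.03902·35.4/0.1 + 0.5]·(1260·7.03²/2) = [13.81 + 0.5]·3.114e+04 = 4.456e+05 Pa.
ΔP = 4.456e+05 Pa = 446 kPa.

ΔP ≈ 446 kPa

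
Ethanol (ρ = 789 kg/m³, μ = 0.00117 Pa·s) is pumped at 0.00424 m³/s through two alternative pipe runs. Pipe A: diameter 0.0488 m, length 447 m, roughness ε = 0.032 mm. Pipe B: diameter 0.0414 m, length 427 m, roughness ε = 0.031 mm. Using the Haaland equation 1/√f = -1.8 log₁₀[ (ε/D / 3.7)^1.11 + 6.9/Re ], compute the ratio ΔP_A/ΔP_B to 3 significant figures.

Pipe A: V = Q/A = 0.00424/0.00187 = 2.267 m/s; Re = 7.46e+04; ε/D = 0.000656; Haaland → f = 0.02145; ΔP_A = f(L/D)(ρV²/2) = 3.984e+05 Pa.
Pipe B: V = Q/A = 0.00424/0.001346 = 3.15 m/s; Re = 8.794e+04; ε/D = 0.000749; Haaland → f = 0.02135; ΔP_B = f(L/D)(ρV²/2) = 8.62e+05 Pa.
ΔP_A/ΔP_B = 3.984e+05/8.62e+05 = 0.462.

ΔP_A/ΔP_B ≈ 0.462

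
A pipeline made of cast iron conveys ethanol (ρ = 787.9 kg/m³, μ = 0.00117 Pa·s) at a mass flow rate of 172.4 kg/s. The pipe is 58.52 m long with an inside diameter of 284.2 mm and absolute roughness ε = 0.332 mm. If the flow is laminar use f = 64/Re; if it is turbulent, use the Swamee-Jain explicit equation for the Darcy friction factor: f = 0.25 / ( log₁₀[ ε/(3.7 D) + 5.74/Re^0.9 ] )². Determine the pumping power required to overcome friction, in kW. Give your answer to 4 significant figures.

A = πD²/4 = π(0.2842)²/4 = 0.06344 m²; mean velocity V = ṁ/(ρA) = 172.4/(787.9 · 0.06344) = 3.449 m/s.
Reynolds number Re = ρVD/μ = 787.9 · 3.449 · 0.2842 / 0.00117 = 6.601e+05.
Re > 4000 → turbulent. Relative roughness ε/D = 0.000332/0.2842 = 0.00117. Swamee-Jain: f = 0.25/(log₁₀[0.00117/3.7 + 5.74/6.601e+05^0.9])² = 0.25/(log₁₀[0.000316 + 3.32e-05])² = 0.25/(-3.457)² = 0.02092.
Darcy-Weisbach: ΔP = f(L/D)(ρV²/2) = 0.02092·(58.52/0.2842)·(787.9·3.449²/2) = 0.02092·205.9·4687 = 2.019e+04 Pa.
Q = ṁ/ρ = 172.4/787.9 = 0.2188 m³/s.
Pumping power P = QΔP = 0.2188·2.019e+04 = 4416.9 W = 4.417 kW.

P ≈ 4.417 kW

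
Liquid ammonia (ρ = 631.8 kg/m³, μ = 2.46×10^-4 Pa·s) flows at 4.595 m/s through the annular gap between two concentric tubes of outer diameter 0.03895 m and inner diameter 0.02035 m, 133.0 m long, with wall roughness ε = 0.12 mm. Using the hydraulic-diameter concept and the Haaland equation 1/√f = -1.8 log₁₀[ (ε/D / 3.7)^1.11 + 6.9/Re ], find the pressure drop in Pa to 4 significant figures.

ΔP ≈ 1586000 Pa

Hydraulic diameter D_h = 4A/P = D_o - D_i = 0.03895 - 0.02035 = 0.0186 m.
Re = ρVD_h/μ = 631.8·4.595·0.0186/0.000246 = 2.195e+05.
ε/D_h = 0.00012/0.0186 = 0.00645; Haaland gives 1/√f = -1.8 log₁₀[0.000867+3.14e-05] = 5.484, so f = 0.03325.
ΔP = f(L/D_h)(ρV²/2) = 0.03325·133/0.0186·6670 = 1.586e+06 Pa.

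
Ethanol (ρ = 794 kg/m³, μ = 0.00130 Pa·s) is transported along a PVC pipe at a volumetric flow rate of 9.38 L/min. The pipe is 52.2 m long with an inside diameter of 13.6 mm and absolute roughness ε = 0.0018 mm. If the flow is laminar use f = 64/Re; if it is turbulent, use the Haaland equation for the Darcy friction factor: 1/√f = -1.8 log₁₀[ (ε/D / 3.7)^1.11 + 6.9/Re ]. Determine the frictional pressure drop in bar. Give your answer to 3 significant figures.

Q = 9.38 L/min = 9.38/60000 = 0.0001563 m³/s.
Cross-sectional area A = πD²/4 = π(0.0136)²/4 = 0.0001453 m²; mean velocity V = Q/A = 0.0001563/0.0001453 = 1.076 m/s.
Reynolds number Re = ρVD/μ = 794 · 1.076 · 0.0136 / 0.0013 = 8939.
Re > 4000 → turbulent. Relative roughness ε/D = 1.8e-06/0.0136 = 0.000132. Haaland: 1/√f = -1.8 log₁₀[(0.000132/3.7)^1.11 + 6.9/8939] = -1.8 log₁₀[1.16e-05 + 0.000772] = 5.591, so f = 0.03199.
Darcy-Weisbach: ΔP = f(L/D)(ρV²/2) = 0.03199·(52.2/0.0136)·(794·1.076²/2) = 0.03199·3838·459.8 = 5.646e+04 Pa.
ΔP = 5.646e+04 Pa = 0.565 bar.

ΔP ≈ 0.565 bar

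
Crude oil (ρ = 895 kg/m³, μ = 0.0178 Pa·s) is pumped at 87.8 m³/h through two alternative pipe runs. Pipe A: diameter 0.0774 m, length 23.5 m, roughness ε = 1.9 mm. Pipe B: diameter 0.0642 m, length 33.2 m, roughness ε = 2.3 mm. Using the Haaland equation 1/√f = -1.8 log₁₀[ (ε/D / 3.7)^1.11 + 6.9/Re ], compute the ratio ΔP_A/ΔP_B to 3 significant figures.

Pipe A: V = Q/A = 0.02439/0.004705 = 5.183 m/s; Re = 2.017e+04; ε/D = 0.0245; Haaland → f = 0.05446; ΔP_A = f(L/D)(ρV²/2) = 1.988e+05 Pa.
Pipe B: V = Q/A = 0.02439/0.003237 = 7.534 m/s; Re = 2.432e+04; ε/D = 0.0358; Haaland → f = 0.06292; ΔP_B = f(L/D)(ρV²/2) = 8.265e+05 Pa.
ΔP_A/ΔP_B = 1.988e+05/8.265e+05 = 0.241.

ΔP_A/ΔP_B ≈ 0.241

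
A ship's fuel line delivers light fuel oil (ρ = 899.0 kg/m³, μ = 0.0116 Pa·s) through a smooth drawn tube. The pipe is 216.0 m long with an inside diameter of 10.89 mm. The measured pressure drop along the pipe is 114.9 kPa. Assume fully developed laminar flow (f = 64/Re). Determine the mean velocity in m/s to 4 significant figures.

V ≈ 0.1699 m/s

For laminar flow, f = 64/Re with Re = ρVD/μ, so Darcy-Weisbach reduces to ΔP = 32μLV/D². Solving for V: V = ΔP·D²/(32μL) = 1.149e+05·(0.01089)²/(32·0.0116·216) = 0.1699 m/s.
Check: Re = ρVD/μ = 899·0.1699·0.01089/0.0116 = 143.4 < 2300, so the laminar assumption holds.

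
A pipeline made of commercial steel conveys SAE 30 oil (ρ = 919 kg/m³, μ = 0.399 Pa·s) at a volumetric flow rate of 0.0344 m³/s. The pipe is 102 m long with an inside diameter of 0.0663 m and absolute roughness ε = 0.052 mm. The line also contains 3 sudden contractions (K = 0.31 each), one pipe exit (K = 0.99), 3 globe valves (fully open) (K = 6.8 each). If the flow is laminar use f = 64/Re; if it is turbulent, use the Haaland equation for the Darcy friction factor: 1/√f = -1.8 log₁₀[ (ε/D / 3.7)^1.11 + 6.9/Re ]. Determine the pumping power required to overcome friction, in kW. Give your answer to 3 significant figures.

Cross-sectional area A = πD²/4 = π(0.0663)²/4 = 0.003452 m²; mean velocity V = Q/A = 0.0344/0.003452 = 9.964 m/s.
Reynolds number Re = ρVD/μ = 919 · 9.964 · 0.0663 / 0.399 = 1522.
Re < 2300 → laminar flow, so f = 64/Re = 64/1522 = 0.04206 (the turbulent correlation is not needed).
Total minor-loss coefficient ΣK = 3·0.31 + 1·0.99 + 3·6.8 = 22.3.
ΔP = [f·L/D + ΣK]·(ρV²/2) = [0.04206·102/0.0663 + 22.3]·(919·9.964²/2) = [64.71 + 22.3]·4.562e+04 = 3.97e+06 Pa.
Pumping power P = QΔP = 0.0344·3.97e+06 = 136600 W = 137 kW.

P ≈ 137 kW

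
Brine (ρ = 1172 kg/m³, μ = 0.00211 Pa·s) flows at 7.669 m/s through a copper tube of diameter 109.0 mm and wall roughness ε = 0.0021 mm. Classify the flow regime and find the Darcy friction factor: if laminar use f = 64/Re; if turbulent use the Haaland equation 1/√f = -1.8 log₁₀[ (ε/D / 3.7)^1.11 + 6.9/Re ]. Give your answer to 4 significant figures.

f ≈ 0.01345

Re = ρVD/μ = 1172·7.669·0.109/0.00211 = 4.643e+05.
Re > 4000 → turbulent. ε/D = 2.1e-06/0.109 = 1.93e-05; Haaland: 1/√f = -1.8 log₁₀[1.37e-06 + 1.49e-05] = 8.622, so f = 0.01345.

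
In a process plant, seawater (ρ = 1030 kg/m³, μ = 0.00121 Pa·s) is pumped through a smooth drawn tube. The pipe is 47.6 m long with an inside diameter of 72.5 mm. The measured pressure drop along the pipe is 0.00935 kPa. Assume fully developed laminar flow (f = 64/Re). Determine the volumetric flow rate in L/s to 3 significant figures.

For laminar flow, f = 64/Re with Re = ρVD/μ, so Darcy-Weisbach reduces to ΔP = 32μLV/D². Solving for V: V = ΔP·D²/(32μL) = 9.35·(0.0725)²/(32·0.00121·47.6) = 0.02667 m/s.
Check: Re = ρVD/μ = 1030·0.02667·0.0725/0.00121 = 1646 < 2300, so the laminar assumption holds.
Q = V·A = 0.02667·(π/4·0.0725²) = 0.0001101 m³/s = 0.110 L/s.

Q ≈ 0.110 L/s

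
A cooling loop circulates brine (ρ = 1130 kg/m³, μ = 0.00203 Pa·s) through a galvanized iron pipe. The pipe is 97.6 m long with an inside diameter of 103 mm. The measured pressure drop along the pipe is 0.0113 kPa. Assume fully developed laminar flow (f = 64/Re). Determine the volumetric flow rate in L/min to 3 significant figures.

For laminar flow, f = 64/Re with Re = ρVD/μ, so Darcy-Weisbach reduces to ΔP = 32μLV/D². Solving for V: V = ΔP·D²/(32μL) = 11.3·(0.103)²/(32·0.00203·97.6) = 0.01891 m/s.
Check: Re = ρVD/μ = 1130·0.01891·0.103/0.00203 = 1084 < 2300, so the laminar assumption holds.
Q = V·A = 0.01891·(π/4·0.103²) = 0.0001576 m³/s = 9.45 L/min.

Q ≈ 9.45 L/min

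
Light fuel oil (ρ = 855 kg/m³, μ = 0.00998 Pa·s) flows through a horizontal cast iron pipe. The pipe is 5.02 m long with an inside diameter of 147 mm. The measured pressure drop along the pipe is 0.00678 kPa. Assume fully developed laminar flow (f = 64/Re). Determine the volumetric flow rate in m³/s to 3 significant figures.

Q ≈ 0.00155 m³/s

For laminar flow, f = 64/Re with Re = ρVD/μ, so Darcy-Weisbach reduces to ΔP = 32μLV/D². Solving for V: V = ΔP·D²/(32μL) = 6.78·(0.147)²/(32·0.00998·5.02) = 0.09139 m/s.
Check: Re = ρVD/μ = 855·0.09139·0.147/0.00998 = 1151 < 2300, so the laminar assumption holds.
Q = V·A = 0.09139·(π/4·0.147²) = 0.001551 m³/s = 0.00155 m³/s.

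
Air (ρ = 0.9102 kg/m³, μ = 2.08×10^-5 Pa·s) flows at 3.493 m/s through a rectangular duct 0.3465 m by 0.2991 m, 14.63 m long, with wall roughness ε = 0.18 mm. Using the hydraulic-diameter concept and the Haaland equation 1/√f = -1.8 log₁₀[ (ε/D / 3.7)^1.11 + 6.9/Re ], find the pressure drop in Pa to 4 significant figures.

Hydraulic diameter D_h = 4A/P = 4·(0.3465·0.2991)/(2·(0.3465+0.2991)) = 0.4146/1.291 = 0.3211 m.
Re = ρVD_h/μ = 0.9102·3.493·0.3211/2.08e-05 = 4.907e+04.
ε/D_h = 0.00018/0.3211 = 0.000561; Haaland gives 1/√f = -1.8 log₁₀[5.76e-05+0.000141] = 6.665, so f = 0.02251.
ΔP = f(L/D_h)(ρV²/2) = 0.02251·14.63/0.3211·5.553 = 5.695 Pa.

ΔP ≈ 5.695 Pa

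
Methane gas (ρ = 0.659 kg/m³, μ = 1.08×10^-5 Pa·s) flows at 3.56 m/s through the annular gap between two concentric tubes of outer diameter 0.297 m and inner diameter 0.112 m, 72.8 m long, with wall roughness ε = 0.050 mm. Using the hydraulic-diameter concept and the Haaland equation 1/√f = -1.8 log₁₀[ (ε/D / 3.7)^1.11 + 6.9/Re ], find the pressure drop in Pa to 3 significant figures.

Hydraulic diameter D_h = 4A/P = D_o - D_i = 0.297 - 0.112 = 0.185 m.
Re = ρVD_h/μ = 0.659·3.56·0.185/1.08e-05 = 4.019e+04.
ε/D_h = 5e-05/0.185 = 0.00027; Haaland gives 1/√f = -1.8 log₁₀[2.56e-05+0.000172] = 6.669, so f = 0.02249.
ΔP = f(L/D_h)(ρV²/2) = 0.02249·72.8/0.185·4.176 = 36.95 Pa.

ΔP ≈ 37.0 Pa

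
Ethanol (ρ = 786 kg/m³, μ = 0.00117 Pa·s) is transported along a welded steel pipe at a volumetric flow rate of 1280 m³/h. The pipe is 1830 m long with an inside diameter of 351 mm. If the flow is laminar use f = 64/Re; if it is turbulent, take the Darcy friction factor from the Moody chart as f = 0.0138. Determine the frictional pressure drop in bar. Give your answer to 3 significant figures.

ΔP ≈ 3.82 bar

Q = 1280 m³/h = 1280/3600 = 0.3556 m³/s.
Cross-sectional area A = πD²/4 = π(0.351)²/4 = 0.09676 m²; mean velocity V = Q/A = 0.3556/0.09676 = 3.675 m/s.
Reynolds number Re = ρVD/μ = 786 · 3.675 · 0.351 / 0.00117 = 8.665e+05.
Re > 4000 → turbulent; use the Moody-chart value f = 0.0138.
Darcy-Weisbach: ΔP = f(L/D)(ρV²/2) = 0.0138·(1830/0.351)·(786·3.675²/2) = 0.0138·5214·5306 = 3.818e+05 Pa.
ΔP = 3.818e+05 Pa = 3.82 bar.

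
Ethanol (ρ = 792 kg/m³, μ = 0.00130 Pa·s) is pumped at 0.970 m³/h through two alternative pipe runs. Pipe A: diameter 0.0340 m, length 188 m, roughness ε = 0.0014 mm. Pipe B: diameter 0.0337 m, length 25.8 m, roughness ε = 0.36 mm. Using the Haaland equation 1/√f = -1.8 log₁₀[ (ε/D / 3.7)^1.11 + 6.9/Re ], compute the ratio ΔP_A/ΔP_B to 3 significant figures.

ΔP_A/ΔP_B ≈ 5.34

Pipe A: V = Q/A = 0.0002694/0.0009079 = 0.2968 m/s; Re = 6147; ε/D = 4.12e-05; Haaland → f = 0.0355; ΔP_A = f(L/D)(ρV²/2) = 6846 Pa.
Pipe B: V = Q/A = 0.0002694/0.000892 = 0.3021 m/s; Re = 6202; ε/D = 0.0107; Haaland → f = 0.04637; ΔP_B = f(L/D)(ρV²/2) = 1283 Pa.
ΔP_A/ΔP_B = 6846/1283 = 5.34.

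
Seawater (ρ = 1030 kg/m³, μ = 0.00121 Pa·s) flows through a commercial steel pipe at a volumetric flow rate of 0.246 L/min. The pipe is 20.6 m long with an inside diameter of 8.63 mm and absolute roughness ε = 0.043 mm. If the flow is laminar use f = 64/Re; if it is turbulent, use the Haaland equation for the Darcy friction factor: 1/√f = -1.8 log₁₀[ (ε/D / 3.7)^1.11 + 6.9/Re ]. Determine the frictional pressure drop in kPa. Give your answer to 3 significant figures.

ΔP ≈ 0.751 kPa

Q = 0.246 L/min = 0.246/60000 = 4.1e-06 m³/s.
Cross-sectional area A = πD²/4 = π(0.00863)²/4 = 5.849e-05 m²; mean velocity V = Q/A = 4.1e-06/5.849e-05 = 0.07009 m/s.
Reynolds number Re = ρVD/μ = 1030 · 0.07009 · 0.00863 / 0.00121 = 514.9.
Re < 2300 → laminar flow, so f = 64/Re = 64/514.9 = 0.1243 (the turbulent correlation is not needed).
Darcy-Weisbach: ΔP = f(L/D)(ρV²/2) = 0.1243·(20.6/0.00863)·(1030·0.07009²/2) = 0.1243·2387·2.53 = 750.7 Pa.
ΔP = 750.7 Pa = 0.751 kPa.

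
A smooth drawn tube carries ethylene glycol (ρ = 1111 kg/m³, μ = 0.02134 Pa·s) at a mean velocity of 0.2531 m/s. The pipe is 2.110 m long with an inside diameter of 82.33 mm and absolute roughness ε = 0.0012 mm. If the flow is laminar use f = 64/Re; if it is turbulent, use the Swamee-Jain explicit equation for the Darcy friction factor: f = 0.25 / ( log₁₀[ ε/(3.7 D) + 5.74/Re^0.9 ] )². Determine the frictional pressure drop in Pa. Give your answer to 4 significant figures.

ΔP ≈ 53.80 Pa

Reynolds number Re = ρVD/μ = 1111 · 0.2531 · 0.08233 / 0.0213 = 1085.
Re < 2300 → laminar flow, so f = 64/Re = 64/1085 = 0.05899 (the turbulent correlation is not needed).
Darcy-Weisbach: ΔP = f(L/D)(ρV²/2) = 0.05899·(2.11/0.08233)·(1111·0.2531²/2) = 0.05899·25.63·35.59 = 53.8 Pa.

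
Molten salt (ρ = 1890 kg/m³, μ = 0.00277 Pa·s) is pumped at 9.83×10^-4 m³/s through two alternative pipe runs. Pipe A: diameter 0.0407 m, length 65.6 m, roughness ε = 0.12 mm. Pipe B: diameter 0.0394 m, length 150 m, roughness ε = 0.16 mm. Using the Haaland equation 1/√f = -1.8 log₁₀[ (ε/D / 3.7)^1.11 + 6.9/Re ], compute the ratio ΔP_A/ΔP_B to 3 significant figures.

ΔP_A/ΔP_B ≈ 0.353

Pipe A: V = Q/A = 0.000983/0.001301 = 0.7556 m/s; Re = 2.098e+04; ε/D = 0.00295; Haaland → f = 0.03092; ΔP_A = f(L/D)(ρV²/2) = 2.688e+04 Pa.
Pipe B: V = Q/A = 0.000983/0.001219 = 0.8063 m/s; Re = 2.167e+04; ε/D = 0.00406; Haaland → f = 0.03259; ΔP_B = f(L/D)(ρV²/2) = 7.622e+04 Pa.
ΔP_A/ΔP_B = 2.688e+04/7.622e+04 = 0.353.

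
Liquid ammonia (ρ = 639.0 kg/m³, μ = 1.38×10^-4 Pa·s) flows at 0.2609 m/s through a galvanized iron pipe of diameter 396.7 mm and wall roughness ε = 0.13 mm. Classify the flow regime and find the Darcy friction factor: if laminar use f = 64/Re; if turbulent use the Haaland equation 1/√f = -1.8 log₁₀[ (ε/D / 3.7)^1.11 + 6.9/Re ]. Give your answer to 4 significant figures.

f ≈ 0.01642

Re = ρVD/μ = 639·0.2609·0.3967/0.000138 = 4.792e+05.
Re > 4000 → turbulent. ε/D = 0.00013/0.3967 = 0.000328; Haaland: 1/√f = -1.8 log₁₀[3.17e-05 + 1.44e-05] = 7.805, so f = 0.01642.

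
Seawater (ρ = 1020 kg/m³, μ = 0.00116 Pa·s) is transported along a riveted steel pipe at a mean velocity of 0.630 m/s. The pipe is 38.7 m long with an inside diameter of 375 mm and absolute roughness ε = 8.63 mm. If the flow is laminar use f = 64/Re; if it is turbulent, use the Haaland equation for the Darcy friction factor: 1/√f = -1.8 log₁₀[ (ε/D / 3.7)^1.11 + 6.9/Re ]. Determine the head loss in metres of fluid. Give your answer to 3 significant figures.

Reynolds number Re = ρVD/μ = 1020 · 0.63 · 0.375 / 0.00116 = 2.077e+05.
Re > 4000 → turbulent. Relative roughness ε/D = 0.00863/0.375 = 0.023. Haaland: 1/√f = -1.8 log₁₀[(0.023/3.7)^1.11 + 6.9/2.077e+05] = -1.8 log₁₀[0.00356 + 3.32e-05] = 4.401, so f = 0.05163.
Darcy-Weisbach: ΔP = f(L/D)(ρV²/2) = 0.05163·(38.7/0.375)·(1020·0.63²/2) = 0.05163·103.2·202.4 = 1079 Pa.
Head loss h_f = ΔP/(ρg) = 1079/(1020·9.81) = 0.108 m.

h_f ≈ 0.108 m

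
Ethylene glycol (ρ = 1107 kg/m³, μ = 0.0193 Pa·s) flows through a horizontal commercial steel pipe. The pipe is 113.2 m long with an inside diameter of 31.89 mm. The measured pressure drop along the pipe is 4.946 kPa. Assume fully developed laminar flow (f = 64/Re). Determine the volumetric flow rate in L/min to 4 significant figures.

For laminar flow, f = 64/Re with Re = ρVD/μ, so Darcy-Weisbach reduces to ΔP = 32μLV/D². Solving for V: V = ΔP·D²/(32μL) = 4946·(0.03189)²/(32·0.0193·113.2) = 0.07195 m/s.
Check: Re = ρVD/μ = 1107·0.07195·0.03189/0.0193 = 131.6 < 2300, so the laminar assumption holds.
Q = V·A = 0.07195·(π/4·0.03189²) = 5.747e-05 m³/s = 3.448 L/min.

Q ≈ 3.448 L/min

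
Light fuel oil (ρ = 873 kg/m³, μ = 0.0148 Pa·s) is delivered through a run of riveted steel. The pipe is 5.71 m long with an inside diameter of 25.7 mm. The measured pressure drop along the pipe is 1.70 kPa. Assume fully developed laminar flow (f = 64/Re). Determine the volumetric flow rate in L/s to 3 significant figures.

Q ≈ 0.215 L/s

For laminar flow, f = 64/Re with Re = ρVD/μ, so Darcy-Weisbach reduces to ΔP = 32μLV/D². Solving for V: V = ΔP·D²/(32μL) = 1700·(0.0257)²/(32·0.0148·5.71) = 0.4152 m/s.
Check: Re = ρVD/μ = 873·0.4152·0.0257/0.0148 = 629.4 < 2300, so the laminar assumption holds.
Q = V·A = 0.4152·(π/4·0.0257²) = 0.0002154 m³/s = 0.215 L/s.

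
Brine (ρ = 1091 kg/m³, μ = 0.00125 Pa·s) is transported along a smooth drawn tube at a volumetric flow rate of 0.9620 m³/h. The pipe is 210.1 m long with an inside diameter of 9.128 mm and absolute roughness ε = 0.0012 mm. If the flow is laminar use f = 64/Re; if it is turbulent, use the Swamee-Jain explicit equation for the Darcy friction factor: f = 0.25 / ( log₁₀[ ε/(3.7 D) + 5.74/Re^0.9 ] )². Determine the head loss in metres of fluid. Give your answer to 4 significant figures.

Q = 0.9620 m³/h = 0.9620/3600 = 0.0002672 m³/s.
Cross-sectional area A = πD²/4 = π(0.009128)²/4 = 6.544e-05 m²; mean velocity V = Q/A = 0.0002672/6.544e-05 = 4.083 m/s.
Reynolds number Re = ρVD/μ = 1091 · 4.083 · 0.009128 / 0.00125 = 3.253e+04.
Re > 4000 → turbulent. Relative roughness ε/D = 1.2e-06/0.009128 = 0.000131. Swamee-Jain: f = 0.25/(log₁₀[0.000131/3.7 + 5.74/3.253e+04^0.9])² = 0.25/(log₁₀[3.55e-05 + 0.000499])² = 0.25/(-3.272)² = 0.02335.
Darcy-Weisbach: ΔP = f(L/D)(ρV²/2) = 0.02335·(210.1/0.009128)·(1091·4.083²/2) = 0.02335·2.302e+04·9096 = 4.888e+06 Pa.
Head loss h_f = ΔP/(ρg) = 4.888e+06/(1091·9.81) = 456.7 m.

h_f ≈ 456.7 m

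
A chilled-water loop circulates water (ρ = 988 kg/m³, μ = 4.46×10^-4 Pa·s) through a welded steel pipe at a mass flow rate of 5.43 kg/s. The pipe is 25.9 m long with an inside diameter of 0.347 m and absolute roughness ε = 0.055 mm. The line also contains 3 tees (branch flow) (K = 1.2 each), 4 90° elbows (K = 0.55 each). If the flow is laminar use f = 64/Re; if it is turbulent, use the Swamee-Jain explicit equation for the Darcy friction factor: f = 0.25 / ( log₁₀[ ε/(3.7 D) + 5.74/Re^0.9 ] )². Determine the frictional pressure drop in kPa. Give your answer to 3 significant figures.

ΔP ≈ 0.0124 kPa

A = πD²/4 = π(0.347)²/4 = 0.09457 m²; mean velocity V = ṁ/(ρA) = 5.43/(988 · 0.09457) = 0.05812 m/s.
Reynolds number Re = ρVD/μ = 988 · 0.05812 · 0.347 / 0.000446 = 4.467e+04.
Re > 4000 → turbulent. Relative roughness ε/D = 5.5e-05/0.347 = 0.000159. Swamee-Jain: f = 0.25/(log₁₀[0.000159/3.7 + 5.74/4.467e+04^0.9])² = 0.25/(log₁₀[4.28e-05 + 0.000375])² = 0.25/(-3.379)² = 0.02189.
Total minor-loss coefficient ΣK = 3·1.2 + 4·0.55 = 5.8.
ΔP = [f·L/D + ΣK]·(ρV²/2) = [0.02189·25.9/0.347 + 5.8]·(988·0.05812²/2) = [1.634 + 5.8]·1.668 = 12.4 Pa.
ΔP = 12.4 Pa = 0.0124 kPa.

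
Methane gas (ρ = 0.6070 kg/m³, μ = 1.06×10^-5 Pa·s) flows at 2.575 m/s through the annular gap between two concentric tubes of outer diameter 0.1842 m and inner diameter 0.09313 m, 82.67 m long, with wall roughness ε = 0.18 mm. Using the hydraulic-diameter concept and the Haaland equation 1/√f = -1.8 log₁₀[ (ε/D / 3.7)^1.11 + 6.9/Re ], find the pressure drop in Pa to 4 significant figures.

Hydraulic diameter D_h = 4A/P = D_o - D_i = 0.1842 - 0.09313 = 0.09107 m.
Re = ρVD_h/μ = 0.607·2.575·0.09107/1.06e-05 = 1.343e+04.
ε/D_h = 0.00018/0.09107 = 0.00198; Haaland gives 1/√f = -1.8 log₁₀[0.000233+0.000514] = 5.628, so f = 0.03157.
ΔP = f(L/D_h)(ρV²/2) = 0.03157·82.67/0.09107·2.012 = 57.67 Pa.

ΔP ≈ 57.67 Pa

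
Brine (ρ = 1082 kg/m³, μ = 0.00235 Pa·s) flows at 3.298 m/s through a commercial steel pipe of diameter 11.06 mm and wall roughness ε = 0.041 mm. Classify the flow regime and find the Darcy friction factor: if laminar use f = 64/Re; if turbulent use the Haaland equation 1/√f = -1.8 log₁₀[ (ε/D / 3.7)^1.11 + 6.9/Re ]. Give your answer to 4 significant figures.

f ≈ 0.03305

Re = ρVD/μ = 1082·3.298·0.01106/0.00235 = 1.679e+04.
Re > 4000 → turbulent. ε/D = 4.1e-05/0.01106 = 0.00371; Haaland: 1/√f = -1.8 log₁₀[0.000469 + 0.000411] = 5.5, so f = 0.03305.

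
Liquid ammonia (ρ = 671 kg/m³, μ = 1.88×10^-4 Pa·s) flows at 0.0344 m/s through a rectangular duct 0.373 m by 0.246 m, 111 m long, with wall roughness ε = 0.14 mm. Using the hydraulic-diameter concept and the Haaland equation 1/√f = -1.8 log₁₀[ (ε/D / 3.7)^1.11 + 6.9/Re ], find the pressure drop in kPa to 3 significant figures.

ΔP ≈ 0.00349 kPa

Hydraulic diameter D_h = 4A/P = 4·(0.373·0.246)/(2·(0.373+0.246)) = 0.367/1.238 = 0.2965 m.
Re = ρVD_h/μ = 671·0.0344·0.2965/0.000188 = 3.64e+04.
ε/D_h = 0.00014/0.2965 = 0.000472; Haaland gives 1/√f = -1.8 log₁₀[4.76e-05+0.00019] = 6.525, so f = 0.02349.
ΔP = f(L/D_h)(ρV²/2) = 0.02349·111/0.2965·0.397 = 3.491 Pa.
ΔP = 0.00349 kPa.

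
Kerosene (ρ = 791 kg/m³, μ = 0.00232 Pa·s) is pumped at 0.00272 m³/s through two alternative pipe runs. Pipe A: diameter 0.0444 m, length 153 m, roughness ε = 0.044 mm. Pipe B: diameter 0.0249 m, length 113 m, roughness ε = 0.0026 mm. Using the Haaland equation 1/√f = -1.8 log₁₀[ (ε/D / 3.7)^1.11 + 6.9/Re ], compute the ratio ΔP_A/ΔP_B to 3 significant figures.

Pipe A: V = Q/A = 0.00272/0.001548 = 1.757 m/s; Re = 2.659e+04; ε/D = 0.000991; Haaland → f = 0.02617; ΔP_A = f(L/D)(ρV²/2) = 1.101e+05 Pa.
Pipe B: V = Q/A = 0.00272/0.000487 = 5.586 m/s; Re = 4.742e+04; ε/D = 0.000104; Haaland → f = 0.02125; ΔP_B = f(L/D)(ρV²/2) = 1.19e+06 Pa.
ΔP_A/ΔP_B = 1.101e+05/1.19e+06 = 0.0925.

ΔP_A/ΔP_B ≈ 0.0925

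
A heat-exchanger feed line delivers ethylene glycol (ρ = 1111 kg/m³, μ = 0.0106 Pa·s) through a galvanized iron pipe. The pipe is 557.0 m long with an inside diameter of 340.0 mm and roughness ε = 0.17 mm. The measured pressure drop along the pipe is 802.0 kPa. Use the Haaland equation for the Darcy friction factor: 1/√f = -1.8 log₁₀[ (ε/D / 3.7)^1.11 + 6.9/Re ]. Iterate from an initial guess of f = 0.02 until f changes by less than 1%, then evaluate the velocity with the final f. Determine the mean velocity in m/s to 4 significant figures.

Rearranging Darcy-Weisbach: V = √(2·ΔP·D/(f·L·ρ)). With ε/D = 0.00017/0.34 = 0.0005, iterate starting from f = 0.02:
  f = 0.02 → V = √(2·8.02e+05·0.34/(0.02·557·1111)) = 6.638 m/s; Re = ρVD/μ = 2.366e+05; f → 0.01838
  f = 0.01838 → V = 6.924 m/s; Re = 2.467e+05; f → 0.01832
Converged (Δf/f < 1%). With the final f = 0.01832: V = √(2·8.02e+05·0.34/(0.01832·557·1111)) = 6.935 m/s.

V ≈ 6.935 m/s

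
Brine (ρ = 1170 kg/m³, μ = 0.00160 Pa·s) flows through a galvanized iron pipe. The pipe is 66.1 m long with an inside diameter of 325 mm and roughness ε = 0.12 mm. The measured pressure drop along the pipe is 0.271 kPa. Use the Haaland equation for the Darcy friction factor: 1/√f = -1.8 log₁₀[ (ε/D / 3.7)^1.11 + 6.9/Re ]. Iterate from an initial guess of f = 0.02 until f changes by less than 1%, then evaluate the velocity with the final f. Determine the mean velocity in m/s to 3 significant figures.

V ≈ 0.336 m/s

Rearranging Darcy-Weisbach: V = √(2·ΔP·D/(f·L·ρ)). With ε/D = 0.00012/0.325 = 0.000369, iterate starting from f = 0.02:
  f = 0.02 → V = √(2·271·0.325/(0.02·66.1·1170)) = 0.3375 m/s; Re = ρVD/μ = 8.02e+04; f → 0.02016
Converged (Δf/f < 1%). With the final f = 0.02016: V = √(2·271·0.325/(0.02016·66.1·1170)) = 0.3361 m/s.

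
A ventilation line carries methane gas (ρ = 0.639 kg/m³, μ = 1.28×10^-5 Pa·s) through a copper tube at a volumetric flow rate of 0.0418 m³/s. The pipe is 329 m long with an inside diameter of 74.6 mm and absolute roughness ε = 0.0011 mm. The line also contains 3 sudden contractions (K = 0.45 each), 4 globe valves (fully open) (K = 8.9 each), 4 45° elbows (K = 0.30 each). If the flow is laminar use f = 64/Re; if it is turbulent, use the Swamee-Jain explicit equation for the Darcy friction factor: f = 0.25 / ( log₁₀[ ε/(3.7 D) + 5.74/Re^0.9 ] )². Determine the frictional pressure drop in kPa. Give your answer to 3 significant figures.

ΔP ≈ 4.01 kPa

Cross-sectional area A = πD²/4 = π(0.0746)²/4 = 0.004371 m²; mean velocity V = Q/A = 0.0418/0.004371 = 9.563 m/s.
Reynolds number Re = ρVD/μ = 0.639 · 9.563 · 0.0746 / 1.28e-05 = 3.562e+04.
Re > 4000 → turbulent. Relative roughness ε/D = 1.1e-06/0.0746 = 1.47e-05. Swamee-Jain: f = 0.25/(log₁₀[1.47e-05/3.7 + 5.74/3.562e+04^0.9])² = 0.25/(log₁₀[3.99e-06 + 0.00046])² = 0.25/(-3.334)² = 0.02249.
Total minor-loss coefficient ΣK = 3·0.45 + 4·8.9 + 4·0.3 = 38.2.
ΔP = [f·L/D + ΣK]·(ρV²/2) = [0.02249·329/0.0746 + 38.2]·(0.639·9.563²/2) = [99.2 + 38.2]·29.22 = 4013 Pa.
ΔP = 4013 Pa = 4.01 kPa.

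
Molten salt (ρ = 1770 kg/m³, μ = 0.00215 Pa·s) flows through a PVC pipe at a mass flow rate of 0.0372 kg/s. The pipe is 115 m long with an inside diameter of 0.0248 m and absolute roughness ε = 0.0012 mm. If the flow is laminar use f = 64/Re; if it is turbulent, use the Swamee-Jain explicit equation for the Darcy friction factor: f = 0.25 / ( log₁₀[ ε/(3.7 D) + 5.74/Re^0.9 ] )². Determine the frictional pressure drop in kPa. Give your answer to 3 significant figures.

A = πD²/4 = π(0.0248)²/4 = 0.0004831 m²; mean velocity V = ṁ/(ρA) = 0.0372/(1770 · 0.0004831) = 0.04351 m/s.
Reynolds number Re = ρVD/μ = 1770 · 0.04351 · 0.0248 / 0.00215 = 888.3.
Re < 2300 → laminar flow, so f = 64/Re = 64/888.3 = 0.07205 (the turbulent correlation is not needed).
Darcy-Weisbach: ΔP = f(L/D)(ρV²/2) = 0.07205·(115/0.0248)·(1770·0.04351²/2) = 0.07205·4637·1.675 = 559.7 Pa.
ΔP = 559.7 Pa = 0.560 kPa.

ΔP ≈ 0.560 kPa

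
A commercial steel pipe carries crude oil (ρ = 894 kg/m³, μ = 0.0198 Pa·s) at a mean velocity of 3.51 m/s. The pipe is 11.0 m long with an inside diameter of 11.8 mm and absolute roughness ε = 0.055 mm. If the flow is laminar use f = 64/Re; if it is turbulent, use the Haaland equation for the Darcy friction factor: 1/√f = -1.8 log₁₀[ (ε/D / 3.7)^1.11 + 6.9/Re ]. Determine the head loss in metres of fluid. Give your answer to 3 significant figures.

Reynolds number Re = ρVD/μ = 894 · 3.51 · 0.0118 / 0.0198 = 1870.
Re < 2300 → laminar flow, so f = 64/Re = 64/1870 = 0.03422 (the turbulent correlation is not needed).
Darcy-Weisbach: ΔP = f(L/D)(ρV²/2) = 0.03422·(11/0.0118)·(894·3.51²/2) = 0.03422·932.2·5507 = 1.757e+05 Pa.
Head loss h_f = ΔP/(ρg) = 1.757e+05/(894·9.81) = 20.0 m.

h_f ≈ 20.0 m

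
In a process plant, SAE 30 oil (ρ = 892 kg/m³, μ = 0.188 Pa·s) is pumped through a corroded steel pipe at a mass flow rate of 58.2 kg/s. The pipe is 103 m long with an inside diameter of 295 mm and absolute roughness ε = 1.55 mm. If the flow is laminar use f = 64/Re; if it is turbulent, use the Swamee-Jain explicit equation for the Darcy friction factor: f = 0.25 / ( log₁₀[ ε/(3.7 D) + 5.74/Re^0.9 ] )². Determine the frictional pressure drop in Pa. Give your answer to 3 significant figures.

ΔP ≈ 6800 Pa

A = πD²/4 = π(0.295)²/4 = 0.06835 m²; mean velocity V = ṁ/(ρA) = 58.2/(892 · 0.06835) = 0.9546 m/s.
Reynolds number Re = ρVD/μ = 892 · 0.9546 · 0.295 / 0.188 = 1336.
Re < 2300 → laminar flow, so f = 64/Re = 64/1336 = 0.0479 (the turbulent correlation is not needed).
Darcy-Weisbach: ΔP = f(L/D)(ρV²/2) = 0.0479·(103/0.295)·(892·0.9546²/2) = 0.0479·349.2·406.4 = 6797 Pa.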